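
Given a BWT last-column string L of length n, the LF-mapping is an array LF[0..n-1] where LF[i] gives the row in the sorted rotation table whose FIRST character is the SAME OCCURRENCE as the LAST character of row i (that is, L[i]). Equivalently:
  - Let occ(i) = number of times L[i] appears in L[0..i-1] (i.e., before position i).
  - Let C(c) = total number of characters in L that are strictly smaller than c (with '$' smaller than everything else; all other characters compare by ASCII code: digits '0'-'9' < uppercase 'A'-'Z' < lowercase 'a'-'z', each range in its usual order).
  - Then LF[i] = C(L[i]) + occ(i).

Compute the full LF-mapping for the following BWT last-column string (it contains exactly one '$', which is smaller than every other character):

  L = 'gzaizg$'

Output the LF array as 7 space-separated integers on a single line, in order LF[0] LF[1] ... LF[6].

Char counts: '$':1, 'a':1, 'g':2, 'i':1, 'z':2
C (first-col start): C('$')=0, C('a')=1, C('g')=2, C('i')=4, C('z')=5
L[0]='g': occ=0, LF[0]=C('g')+0=2+0=2
L[1]='z': occ=0, LF[1]=C('z')+0=5+0=5
L[2]='a': occ=0, LF[2]=C('a')+0=1+0=1
L[3]='i': occ=0, LF[3]=C('i')+0=4+0=4
L[4]='z': occ=1, LF[4]=C('z')+1=5+1=6
L[5]='g': occ=1, LF[5]=C('g')+1=2+1=3
L[6]='$': occ=0, LF[6]=C('$')+0=0+0=0

Answer: 2 5 1 4 6 3 0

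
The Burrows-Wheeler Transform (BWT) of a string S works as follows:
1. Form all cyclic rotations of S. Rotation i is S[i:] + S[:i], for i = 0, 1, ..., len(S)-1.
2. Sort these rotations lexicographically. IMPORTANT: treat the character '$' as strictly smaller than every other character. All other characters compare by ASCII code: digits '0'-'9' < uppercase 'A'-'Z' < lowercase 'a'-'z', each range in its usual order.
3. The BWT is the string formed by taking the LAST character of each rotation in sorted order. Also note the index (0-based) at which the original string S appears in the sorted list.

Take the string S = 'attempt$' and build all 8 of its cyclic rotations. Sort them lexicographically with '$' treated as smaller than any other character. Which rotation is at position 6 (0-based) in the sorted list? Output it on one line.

All 8 rotations (rotation i = S[i:]+S[:i]):
  rot[0] = attempt$
  rot[1] = ttempt$a
  rot[2] = tempt$at
  rot[3] = empt$att
  rot[4] = mpt$atte
  rot[5] = pt$attem
  rot[6] = t$attemp
  rot[7] = $attempt
Sorted (with $ < everything):
  sorted[0] = $attempt
  sorted[1] = attempt$
  sorted[2] = empt$att
  sorted[3] = mpt$atte
  sorted[4] = pt$attem
  sorted[5] = t$attemp
  sorted[6] = tempt$at
  sorted[7] = ttempt$a
sorted[6] = tempt$at

Answer: tempt$at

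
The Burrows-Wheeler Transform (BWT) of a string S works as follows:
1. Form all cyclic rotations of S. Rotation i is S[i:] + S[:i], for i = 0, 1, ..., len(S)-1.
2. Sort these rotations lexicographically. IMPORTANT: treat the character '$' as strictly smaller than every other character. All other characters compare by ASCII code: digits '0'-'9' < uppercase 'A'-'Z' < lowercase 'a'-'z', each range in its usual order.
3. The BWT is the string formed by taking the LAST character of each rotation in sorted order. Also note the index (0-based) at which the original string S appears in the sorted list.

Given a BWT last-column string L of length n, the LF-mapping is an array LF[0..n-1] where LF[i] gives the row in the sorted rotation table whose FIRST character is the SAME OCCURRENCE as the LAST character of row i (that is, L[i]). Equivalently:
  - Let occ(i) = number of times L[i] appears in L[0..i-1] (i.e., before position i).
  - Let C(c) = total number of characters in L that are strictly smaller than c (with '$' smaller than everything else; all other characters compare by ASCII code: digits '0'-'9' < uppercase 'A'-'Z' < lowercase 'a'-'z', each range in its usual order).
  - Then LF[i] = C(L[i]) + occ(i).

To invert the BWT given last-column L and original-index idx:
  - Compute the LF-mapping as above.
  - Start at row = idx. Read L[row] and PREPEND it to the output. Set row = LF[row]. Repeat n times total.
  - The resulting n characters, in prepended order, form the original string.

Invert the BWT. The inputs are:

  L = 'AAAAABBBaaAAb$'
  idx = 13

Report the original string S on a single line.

Answer: baBABAaBAAAAA$

Derivation:
LF mapping: 1 2 3 4 5 8 9 10 11 12 6 7 13 0
Walk LF starting at row 13, prepending L[row]:
  step 1: row=13, L[13]='$', prepend. Next row=LF[13]=0
  step 2: row=0, L[0]='A', prepend. Next row=LF[0]=1
  step 3: row=1, L[1]='A', prepend. Next row=LF[1]=2
  step 4: row=2, L[2]='A', prepend. Next row=LF[2]=3
  step 5: row=3, L[3]='A', prepend. Next row=LF[3]=4
  step 6: row=4, L[4]='A', prepend. Next row=LF[4]=5
  step 7: row=5, L[5]='B', prepend. Next row=LF[5]=8
  step 8: row=8, L[8]='a', prepend. Next row=LF[8]=11
  step 9: row=11, L[11]='A', prepend. Next row=LF[11]=7
  step 10: row=7, L[7]='B', prepend. Next row=LF[7]=10
  step 11: row=10, L[10]='A', prepend. Next row=LF[10]=6
  step 12: row=6, L[6]='B', prepend. Next row=LF[6]=9
  step 13: row=9, L[9]='a', prepend. Next row=LF[9]=12
  step 14: row=12, L[12]='b', prepend. Next row=LF[12]=13
Reversed output: baBABAaBAAAAA$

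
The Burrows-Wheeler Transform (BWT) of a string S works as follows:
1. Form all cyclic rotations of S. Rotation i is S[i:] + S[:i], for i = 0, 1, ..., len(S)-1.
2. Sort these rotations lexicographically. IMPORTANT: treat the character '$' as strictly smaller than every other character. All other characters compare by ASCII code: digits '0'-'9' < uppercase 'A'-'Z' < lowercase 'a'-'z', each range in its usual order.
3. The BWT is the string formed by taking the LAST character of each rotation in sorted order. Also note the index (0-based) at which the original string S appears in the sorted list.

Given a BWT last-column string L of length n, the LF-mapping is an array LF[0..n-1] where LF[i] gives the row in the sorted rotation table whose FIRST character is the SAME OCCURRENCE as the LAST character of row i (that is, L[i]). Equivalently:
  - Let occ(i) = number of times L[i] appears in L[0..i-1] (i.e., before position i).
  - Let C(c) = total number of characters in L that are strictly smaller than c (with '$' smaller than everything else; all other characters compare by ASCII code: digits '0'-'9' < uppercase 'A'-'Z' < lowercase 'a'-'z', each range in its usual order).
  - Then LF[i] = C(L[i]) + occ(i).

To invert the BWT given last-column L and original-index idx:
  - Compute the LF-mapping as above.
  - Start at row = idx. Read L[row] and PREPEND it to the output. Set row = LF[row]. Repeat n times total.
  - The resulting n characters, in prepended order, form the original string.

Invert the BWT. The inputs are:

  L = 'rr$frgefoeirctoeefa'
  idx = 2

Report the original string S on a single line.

LF mapping: 14 15 0 7 16 10 3 8 12 4 11 17 2 18 13 5 6 9 1
Walk LF starting at row 2, prepending L[row]:
  step 1: row=2, L[2]='$', prepend. Next row=LF[2]=0
  step 2: row=0, L[0]='r', prepend. Next row=LF[0]=14
  step 3: row=14, L[14]='o', prepend. Next row=LF[14]=13
  step 4: row=13, L[13]='t', prepend. Next row=LF[13]=18
  step 5: row=18, L[18]='a', prepend. Next row=LF[18]=1
  step 6: row=1, L[1]='r', prepend. Next row=LF[1]=15
  step 7: row=15, L[15]='e', prepend. Next row=LF[15]=5
  step 8: row=5, L[5]='g', prepend. Next row=LF[5]=10
  step 9: row=10, L[10]='i', prepend. Next row=LF[10]=11
  step 10: row=11, L[11]='r', prepend. Next row=LF[11]=17
  step 11: row=17, L[17]='f', prepend. Next row=LF[17]=9
  step 12: row=9, L[9]='e', prepend. Next row=LF[9]=4
  step 13: row=4, L[4]='r', prepend. Next row=LF[4]=16
  step 14: row=16, L[16]='e', prepend. Next row=LF[16]=6
  step 15: row=6, L[6]='e', prepend. Next row=LF[6]=3
  step 16: row=3, L[3]='f', prepend. Next row=LF[3]=7
  step 17: row=7, L[7]='f', prepend. Next row=LF[7]=8
  step 18: row=8, L[8]='o', prepend. Next row=LF[8]=12
  step 19: row=12, L[12]='c', prepend. Next row=LF[12]=2
Reversed output: coffeerefrigerator$

Answer: coffeerefrigerator$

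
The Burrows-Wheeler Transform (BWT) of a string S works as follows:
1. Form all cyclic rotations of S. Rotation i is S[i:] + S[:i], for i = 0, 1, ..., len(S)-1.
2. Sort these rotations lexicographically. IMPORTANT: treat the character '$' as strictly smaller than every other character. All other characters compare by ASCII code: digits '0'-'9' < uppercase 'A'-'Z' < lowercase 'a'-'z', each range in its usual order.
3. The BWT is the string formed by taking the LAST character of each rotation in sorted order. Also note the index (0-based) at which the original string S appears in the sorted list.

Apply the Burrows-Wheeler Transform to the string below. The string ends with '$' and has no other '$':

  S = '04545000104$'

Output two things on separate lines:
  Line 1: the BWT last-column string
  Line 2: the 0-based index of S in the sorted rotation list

All 12 rotations (rotation i = S[i:]+S[:i]):
  rot[0] = 04545000104$
  rot[1] = 4545000104$0
  rot[2] = 545000104$04
  rot[3] = 45000104$045
  rot[4] = 5000104$0454
  rot[5] = 000104$04545
  rot[6] = 00104$045450
  rot[7] = 0104$0454500
  rot[8] = 104$04545000
  rot[9] = 04$045450001
  rot[10] = 4$0454500010
  rot[11] = $04545000104
Sorted (with $ < everything):
  sorted[0] = $04545000104  (last char: '4')
  sorted[1] = 000104$04545  (last char: '5')
  sorted[2] = 00104$045450  (last char: '0')
  sorted[3] = 0104$0454500  (last char: '0')
  sorted[4] = 04$045450001  (last char: '1')
  sorted[5] = 04545000104$  (last char: '$')
  sorted[6] = 104$04545000  (last char: '0')
  sorted[7] = 4$0454500010  (last char: '0')
  sorted[8] = 45000104$045  (last char: '5')
  sorted[9] = 4545000104$0  (last char: '0')
  sorted[10] = 5000104$0454  (last char: '4')
  sorted[11] = 545000104$04  (last char: '4')
Last column: 45001$005044
Original string S is at sorted index 5

Answer: 45001$005044
5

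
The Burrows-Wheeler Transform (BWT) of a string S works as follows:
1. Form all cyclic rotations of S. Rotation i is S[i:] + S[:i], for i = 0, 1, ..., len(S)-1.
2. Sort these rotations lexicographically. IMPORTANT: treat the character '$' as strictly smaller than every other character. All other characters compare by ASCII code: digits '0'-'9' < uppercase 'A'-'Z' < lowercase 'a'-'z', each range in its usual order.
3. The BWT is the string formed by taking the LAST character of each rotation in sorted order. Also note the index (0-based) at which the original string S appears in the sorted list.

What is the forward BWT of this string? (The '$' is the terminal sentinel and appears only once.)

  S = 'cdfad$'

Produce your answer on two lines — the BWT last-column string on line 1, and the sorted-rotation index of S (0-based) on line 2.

Answer: df$acd
2

Derivation:
All 6 rotations (rotation i = S[i:]+S[:i]):
  rot[0] = cdfad$
  rot[1] = dfad$c
  rot[2] = fad$cd
  rot[3] = ad$cdf
  rot[4] = d$cdfa
  rot[5] = $cdfad
Sorted (with $ < everything):
  sorted[0] = $cdfad  (last char: 'd')
  sorted[1] = ad$cdf  (last char: 'f')
  sorted[2] = cdfad$  (last char: '$')
  sorted[3] = d$cdfa  (last char: 'a')
  sorted[4] = dfad$c  (last char: 'c')
  sorted[5] = fad$cd  (last char: 'd')
Last column: df$acd
Original string S is at sorted index 2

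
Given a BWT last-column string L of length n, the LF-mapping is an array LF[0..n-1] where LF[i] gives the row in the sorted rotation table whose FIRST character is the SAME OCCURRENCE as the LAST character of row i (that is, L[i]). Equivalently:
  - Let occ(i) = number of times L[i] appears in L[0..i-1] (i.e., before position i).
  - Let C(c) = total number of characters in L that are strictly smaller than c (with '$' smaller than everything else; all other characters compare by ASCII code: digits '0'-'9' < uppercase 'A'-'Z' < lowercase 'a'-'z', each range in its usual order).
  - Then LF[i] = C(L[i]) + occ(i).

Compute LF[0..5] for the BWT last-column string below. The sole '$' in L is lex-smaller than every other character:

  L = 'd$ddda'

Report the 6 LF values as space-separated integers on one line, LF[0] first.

Char counts: '$':1, 'a':1, 'd':4
C (first-col start): C('$')=0, C('a')=1, C('d')=2
L[0]='d': occ=0, LF[0]=C('d')+0=2+0=2
L[1]='$': occ=0, LF[1]=C('$')+0=0+0=0
L[2]='d': occ=1, LF[2]=C('d')+1=2+1=3
L[3]='d': occ=2, LF[3]=C('d')+2=2+2=4
L[4]='d': occ=3, LF[4]=C('d')+3=2+3=5
L[5]='a': occ=0, LF[5]=C('a')+0=1+0=1

Answer: 2 0 3 4 5 1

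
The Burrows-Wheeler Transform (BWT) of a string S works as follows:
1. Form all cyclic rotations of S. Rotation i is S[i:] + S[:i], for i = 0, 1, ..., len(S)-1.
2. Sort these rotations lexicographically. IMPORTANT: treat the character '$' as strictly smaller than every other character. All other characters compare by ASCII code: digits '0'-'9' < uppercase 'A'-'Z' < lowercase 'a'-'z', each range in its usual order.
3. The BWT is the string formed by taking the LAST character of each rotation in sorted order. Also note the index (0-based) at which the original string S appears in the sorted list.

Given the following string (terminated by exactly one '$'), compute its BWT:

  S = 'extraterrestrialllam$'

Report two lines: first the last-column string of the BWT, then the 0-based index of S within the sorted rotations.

Answer: milrtr$rllaatrteeaxse
6

Derivation:
All 21 rotations (rotation i = S[i:]+S[:i]):
  rot[0] = extraterrestrialllam$
  rot[1] = xtraterrestrialllam$e
  rot[2] = traterrestrialllam$ex
  rot[3] = raterrestrialllam$ext
  rot[4] = aterrestrialllam$extr
  rot[5] = terrestrialllam$extra
  rot[6] = errestrialllam$extrat
  rot[7] = rrestrialllam$extrate
  rot[8] = restrialllam$extrater
  rot[9] = estrialllam$extraterr
  rot[10] = strialllam$extraterre
  rot[11] = trialllam$extraterres
  rot[12] = rialllam$extraterrest
  rot[13] = ialllam$extraterrestr
  rot[14] = alllam$extraterrestri
  rot[15] = lllam$extraterrestria
  rot[16] = llam$extraterrestrial
  rot[17] = lam$extraterrestriall
  rot[18] = am$extraterrestrialll
  rot[19] = m$extraterrestriallla
  rot[20] = $extraterrestrialllam
Sorted (with $ < everything):
  sorted[0] = $extraterrestrialllam  (last char: 'm')
  sorted[1] = alllam$extraterrestri  (last char: 'i')
  sorted[2] = am$extraterrestrialll  (last char: 'l')
  sorted[3] = aterrestrialllam$extr  (last char: 'r')
  sorted[4] = errestrialllam$extrat  (last char: 't')
  sorted[5] = estrialllam$extraterr  (last char: 'r')
  sorted[6] = extraterrestrialllam$  (last char: '$')
  sorted[7] = ialllam$extraterrestr  (last char: 'r')
  sorted[8] = lam$extraterrestriall  (last char: 'l')
  sorted[9] = llam$extraterrestrial  (last char: 'l')
  sorted[10] = lllam$extraterrestria  (last char: 'a')
  sorted[11] = m$extraterrestriallla  (last char: 'a')
  sorted[12] = raterrestrialllam$ext  (last char: 't')
  sorted[13] = restrialllam$extrater  (last char: 'r')
  sorted[14] = rialllam$extraterrest  (last char: 't')
  sorted[15] = rrestrialllam$extrate  (last char: 'e')
  sorted[16] = strialllam$extraterre  (last char: 'e')
  sorted[17] = terrestrialllam$extra  (last char: 'a')
  sorted[18] = traterrestrialllam$ex  (last char: 'x')
  sorted[19] = trialllam$extraterres  (last char: 's')
  sorted[20] = xtraterrestrialllam$e  (last char: 'e')
Last column: milrtr$rllaatrteeaxse
Original string S is at sorted index 6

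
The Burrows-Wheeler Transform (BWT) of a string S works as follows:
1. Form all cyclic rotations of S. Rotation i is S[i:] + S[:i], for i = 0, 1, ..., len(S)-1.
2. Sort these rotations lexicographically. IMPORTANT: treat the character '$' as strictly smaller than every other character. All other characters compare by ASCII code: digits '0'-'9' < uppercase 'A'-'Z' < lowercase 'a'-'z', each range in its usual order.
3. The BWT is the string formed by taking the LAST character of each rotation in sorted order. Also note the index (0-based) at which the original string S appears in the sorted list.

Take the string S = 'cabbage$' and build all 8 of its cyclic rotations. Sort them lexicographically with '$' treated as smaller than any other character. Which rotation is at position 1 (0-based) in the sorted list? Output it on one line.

Answer: abbage$c

Derivation:
All 8 rotations (rotation i = S[i:]+S[:i]):
  rot[0] = cabbage$
  rot[1] = abbage$c
  rot[2] = bbage$ca
  rot[3] = bage$cab
  rot[4] = age$cabb
  rot[5] = ge$cabba
  rot[6] = e$cabbag
  rot[7] = $cabbage
Sorted (with $ < everything):
  sorted[0] = $cabbage
  sorted[1] = abbage$c
  sorted[2] = age$cabb
  sorted[3] = bage$cab
  sorted[4] = bbage$ca
  sorted[5] = cabbage$
  sorted[6] = e$cabbag
  sorted[7] = ge$cabba
sorted[1] = abbage$c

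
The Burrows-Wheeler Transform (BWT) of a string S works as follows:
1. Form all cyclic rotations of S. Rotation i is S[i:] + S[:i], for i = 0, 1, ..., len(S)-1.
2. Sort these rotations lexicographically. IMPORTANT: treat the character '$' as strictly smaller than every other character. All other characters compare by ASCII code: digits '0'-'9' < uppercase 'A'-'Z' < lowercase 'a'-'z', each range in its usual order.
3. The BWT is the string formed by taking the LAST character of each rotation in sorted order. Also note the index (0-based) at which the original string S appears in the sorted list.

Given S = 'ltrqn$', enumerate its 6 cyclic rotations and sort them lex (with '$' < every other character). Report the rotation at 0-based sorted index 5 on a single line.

Answer: trqn$l

Derivation:
All 6 rotations (rotation i = S[i:]+S[:i]):
  rot[0] = ltrqn$
  rot[1] = trqn$l
  rot[2] = rqn$lt
  rot[3] = qn$ltr
  rot[4] = n$ltrq
  rot[5] = $ltrqn
Sorted (with $ < everything):
  sorted[0] = $ltrqn
  sorted[1] = ltrqn$
  sorted[2] = n$ltrq
  sorted[3] = qn$ltr
  sorted[4] = rqn$lt
  sorted[5] = trqn$l
sorted[5] = trqn$l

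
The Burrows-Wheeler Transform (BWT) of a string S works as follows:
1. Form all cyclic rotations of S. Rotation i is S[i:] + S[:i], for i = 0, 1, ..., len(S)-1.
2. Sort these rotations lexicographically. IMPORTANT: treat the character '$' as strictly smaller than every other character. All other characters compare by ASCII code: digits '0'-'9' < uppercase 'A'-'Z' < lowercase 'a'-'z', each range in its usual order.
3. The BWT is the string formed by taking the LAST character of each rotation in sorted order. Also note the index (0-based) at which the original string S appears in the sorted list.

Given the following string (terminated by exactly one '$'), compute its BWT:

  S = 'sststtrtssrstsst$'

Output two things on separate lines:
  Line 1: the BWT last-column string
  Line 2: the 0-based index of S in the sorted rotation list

Answer: tststt$srststrsss
6

Derivation:
All 17 rotations (rotation i = S[i:]+S[:i]):
  rot[0] = sststtrtssrstsst$
  rot[1] = ststtrtssrstsst$s
  rot[2] = tsttrtssrstsst$ss
  rot[3] = sttrtssrstsst$sst
  rot[4] = ttrtssrstsst$ssts
  rot[5] = trtssrstsst$sstst
  rot[6] = rtssrstsst$sststt
  rot[7] = tssrstsst$sststtr
  rot[8] = ssrstsst$sststtrt
  rot[9] = srstsst$sststtrts
  rot[10] = rstsst$sststtrtss
  rot[11] = stsst$sststtrtssr
  rot[12] = tsst$sststtrtssrs
  rot[13] = sst$sststtrtssrst
  rot[14] = st$sststtrtssrsts
  rot[15] = t$sststtrtssrstss
  rot[16] = $sststtrtssrstsst
Sorted (with $ < everything):
  sorted[0] = $sststtrtssrstsst  (last char: 't')
  sorted[1] = rstsst$sststtrtss  (last char: 's')
  sorted[2] = rtssrstsst$sststt  (last char: 't')
  sorted[3] = srstsst$sststtrts  (last char: 's')
  sorted[4] = ssrstsst$sststtrt  (last char: 't')
  sorted[5] = sst$sststtrtssrst  (last char: 't')
  sorted[6] = sststtrtssrstsst$  (last char: '$')
  sorted[7] = st$sststtrtssrsts  (last char: 's')
  sorted[8] = stsst$sststtrtssr  (last char: 'r')
  sorted[9] = ststtrtssrstsst$s  (last char: 's')
  sorted[10] = sttrtssrstsst$sst  (last char: 't')
  sorted[11] = t$sststtrtssrstss  (last char: 's')
  sorted[12] = trtssrstsst$sstst  (last char: 't')
  sorted[13] = tssrstsst$sststtr  (last char: 'r')
  sorted[14] = tsst$sststtrtssrs  (last char: 's')
  sorted[15] = tsttrtssrstsst$ss  (last char: 's')
  sorted[16] = ttrtssrstsst$ssts  (last char: 's')
Last column: tststt$srststrsss
Original string S is at sorted index 6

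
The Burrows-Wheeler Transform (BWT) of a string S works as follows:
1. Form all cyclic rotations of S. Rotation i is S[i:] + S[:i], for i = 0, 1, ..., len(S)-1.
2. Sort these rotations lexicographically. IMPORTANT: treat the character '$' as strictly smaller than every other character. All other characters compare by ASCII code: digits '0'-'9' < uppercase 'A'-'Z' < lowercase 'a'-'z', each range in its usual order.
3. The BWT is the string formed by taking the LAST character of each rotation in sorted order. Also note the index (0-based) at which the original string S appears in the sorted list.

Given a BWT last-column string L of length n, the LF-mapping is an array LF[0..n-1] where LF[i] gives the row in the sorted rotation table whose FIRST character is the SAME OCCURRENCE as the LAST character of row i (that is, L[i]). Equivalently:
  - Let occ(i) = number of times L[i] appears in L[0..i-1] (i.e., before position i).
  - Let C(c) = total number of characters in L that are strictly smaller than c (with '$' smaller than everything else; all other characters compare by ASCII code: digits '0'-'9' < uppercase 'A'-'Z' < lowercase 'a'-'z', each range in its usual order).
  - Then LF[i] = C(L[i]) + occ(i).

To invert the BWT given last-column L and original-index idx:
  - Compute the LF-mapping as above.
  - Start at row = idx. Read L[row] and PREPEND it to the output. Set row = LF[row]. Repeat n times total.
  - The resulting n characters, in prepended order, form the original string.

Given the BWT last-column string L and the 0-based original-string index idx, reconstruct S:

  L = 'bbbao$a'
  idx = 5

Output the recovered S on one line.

LF mapping: 3 4 5 1 6 0 2
Walk LF starting at row 5, prepending L[row]:
  step 1: row=5, L[5]='$', prepend. Next row=LF[5]=0
  step 2: row=0, L[0]='b', prepend. Next row=LF[0]=3
  step 3: row=3, L[3]='a', prepend. Next row=LF[3]=1
  step 4: row=1, L[1]='b', prepend. Next row=LF[1]=4
  step 5: row=4, L[4]='o', prepend. Next row=LF[4]=6
  step 6: row=6, L[6]='a', prepend. Next row=LF[6]=2
  step 7: row=2, L[2]='b', prepend. Next row=LF[2]=5
Reversed output: baobab$

Answer: baobab$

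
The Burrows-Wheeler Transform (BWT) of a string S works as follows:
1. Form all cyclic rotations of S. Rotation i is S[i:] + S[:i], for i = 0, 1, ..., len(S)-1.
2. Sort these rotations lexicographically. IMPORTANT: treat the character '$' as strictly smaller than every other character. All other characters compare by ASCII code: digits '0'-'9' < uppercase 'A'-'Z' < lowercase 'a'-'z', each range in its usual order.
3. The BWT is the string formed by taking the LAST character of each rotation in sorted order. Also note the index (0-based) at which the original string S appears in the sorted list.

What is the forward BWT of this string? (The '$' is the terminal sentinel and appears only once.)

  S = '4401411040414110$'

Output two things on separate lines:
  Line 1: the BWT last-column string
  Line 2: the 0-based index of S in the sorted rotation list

All 17 rotations (rotation i = S[i:]+S[:i]):
  rot[0] = 4401411040414110$
  rot[1] = 401411040414110$4
  rot[2] = 01411040414110$44
  rot[3] = 1411040414110$440
  rot[4] = 411040414110$4401
  rot[5] = 11040414110$44014
  rot[6] = 1040414110$440141
  rot[7] = 040414110$4401411
  rot[8] = 40414110$44014110
  rot[9] = 0414110$440141104
  rot[10] = 414110$4401411040
  rot[11] = 14110$44014110404
  rot[12] = 4110$440141104041
  rot[13] = 110$4401411040414
  rot[14] = 10$44014110404141
  rot[15] = 0$440141104041411
  rot[16] = $4401411040414110
Sorted (with $ < everything):
  sorted[0] = $4401411040414110  (last char: '0')
  sorted[1] = 0$440141104041411  (last char: '1')
  sorted[2] = 01411040414110$44  (last char: '4')
  sorted[3] = 040414110$4401411  (last char: '1')
  sorted[4] = 0414110$440141104  (last char: '4')
  sorted[5] = 10$44014110404141  (last char: '1')
  sorted[6] = 1040414110$440141  (last char: '1')
  sorted[7] = 110$4401411040414  (last char: '4')
  sorted[8] = 11040414110$44014  (last char: '4')
  sorted[9] = 14110$44014110404  (last char: '4')
  sorted[10] = 1411040414110$440  (last char: '0')
  sorted[11] = 401411040414110$4  (last char: '4')
  sorted[12] = 40414110$44014110  (last char: '0')
  sorted[13] = 4110$440141104041  (last char: '1')
  sorted[14] = 411040414110$4401  (last char: '1')
  sorted[15] = 414110$4401411040  (last char: '0')
  sorted[16] = 4401411040414110$  (last char: '$')
Last column: 0141411444040110$
Original string S is at sorted index 16

Answer: 0141411444040110$
16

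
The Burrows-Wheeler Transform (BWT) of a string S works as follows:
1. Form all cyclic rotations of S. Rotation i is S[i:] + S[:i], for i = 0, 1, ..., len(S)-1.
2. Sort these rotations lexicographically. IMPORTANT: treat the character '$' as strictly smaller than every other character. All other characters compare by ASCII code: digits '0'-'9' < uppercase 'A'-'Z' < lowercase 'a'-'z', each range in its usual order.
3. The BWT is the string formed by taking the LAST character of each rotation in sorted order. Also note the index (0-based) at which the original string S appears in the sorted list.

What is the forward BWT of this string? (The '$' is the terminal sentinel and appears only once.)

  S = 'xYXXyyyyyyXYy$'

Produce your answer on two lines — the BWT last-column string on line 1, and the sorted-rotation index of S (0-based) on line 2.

Answer: yYyXxX$YyyyyyX
6

Derivation:
All 14 rotations (rotation i = S[i:]+S[:i]):
  rot[0] = xYXXyyyyyyXYy$
  rot[1] = YXXyyyyyyXYy$x
  rot[2] = XXyyyyyyXYy$xY
  rot[3] = XyyyyyyXYy$xYX
  rot[4] = yyyyyyXYy$xYXX
  rot[5] = yyyyyXYy$xYXXy
  rot[6] = yyyyXYy$xYXXyy
  rot[7] = yyyXYy$xYXXyyy
  rot[8] = yyXYy$xYXXyyyy
  rot[9] = yXYy$xYXXyyyyy
  rot[10] = XYy$xYXXyyyyyy
  rot[11] = Yy$xYXXyyyyyyX
  rot[12] = y$xYXXyyyyyyXY
  rot[13] = $xYXXyyyyyyXYy
Sorted (with $ < everything):
  sorted[0] = $xYXXyyyyyyXYy  (last char: 'y')
  sorted[1] = XXyyyyyyXYy$xY  (last char: 'Y')
  sorted[2] = XYy$xYXXyyyyyy  (last char: 'y')
  sorted[3] = XyyyyyyXYy$xYX  (last char: 'X')
  sorted[4] = YXXyyyyyyXYy$x  (last char: 'x')
  sorted[5] = Yy$xYXXyyyyyyX  (last char: 'X')
  sorted[6] = xYXXyyyyyyXYy$  (last char: '$')
  sorted[7] = y$xYXXyyyyyyXY  (last char: 'Y')
  sorted[8] = yXYy$xYXXyyyyy  (last char: 'y')
  sorted[9] = yyXYy$xYXXyyyy  (last char: 'y')
  sorted[10] = yyyXYy$xYXXyyy  (last char: 'y')
  sorted[11] = yyyyXYy$xYXXyy  (last char: 'y')
  sorted[12] = yyyyyXYy$xYXXy  (last char: 'y')
  sorted[13] = yyyyyyXYy$xYXX  (last char: 'X')
Last column: yYyXxX$YyyyyyX
Original string S is at sorted index 6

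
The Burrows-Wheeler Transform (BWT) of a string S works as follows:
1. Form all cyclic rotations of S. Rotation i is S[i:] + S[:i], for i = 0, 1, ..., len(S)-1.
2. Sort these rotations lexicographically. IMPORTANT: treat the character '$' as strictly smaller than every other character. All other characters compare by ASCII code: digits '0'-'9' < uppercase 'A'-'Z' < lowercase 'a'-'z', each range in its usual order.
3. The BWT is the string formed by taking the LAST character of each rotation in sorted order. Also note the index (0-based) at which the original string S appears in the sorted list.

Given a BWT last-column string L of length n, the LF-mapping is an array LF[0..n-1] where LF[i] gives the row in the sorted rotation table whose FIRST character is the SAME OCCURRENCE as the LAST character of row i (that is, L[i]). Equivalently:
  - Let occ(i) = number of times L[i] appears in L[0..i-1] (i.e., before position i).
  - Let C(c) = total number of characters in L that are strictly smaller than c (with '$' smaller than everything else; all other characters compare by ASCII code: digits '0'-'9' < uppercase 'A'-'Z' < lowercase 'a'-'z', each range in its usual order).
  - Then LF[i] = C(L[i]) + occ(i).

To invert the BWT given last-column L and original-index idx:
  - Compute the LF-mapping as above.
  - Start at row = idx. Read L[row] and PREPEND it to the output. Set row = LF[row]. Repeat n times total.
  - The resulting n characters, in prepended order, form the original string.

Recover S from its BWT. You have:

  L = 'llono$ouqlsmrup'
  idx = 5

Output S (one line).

Answer: nlpuuomrsqooll$

Derivation:
LF mapping: 1 2 6 5 7 0 8 13 10 3 12 4 11 14 9
Walk LF starting at row 5, prepending L[row]:
  step 1: row=5, L[5]='$', prepend. Next row=LF[5]=0
  step 2: row=0, L[0]='l', prepend. Next row=LF[0]=1
  step 3: row=1, L[1]='l', prepend. Next row=LF[1]=2
  step 4: row=2, L[2]='o', prepend. Next row=LF[2]=6
  step 5: row=6, L[6]='o', prepend. Next row=LF[6]=8
  step 6: row=8, L[8]='q', prepend. Next row=LF[8]=10
  step 7: row=10, L[10]='s', prepend. Next row=LF[10]=12
  step 8: row=12, L[12]='r', prepend. Next row=LF[12]=11
  step 9: row=11, L[11]='m', prepend. Next row=LF[11]=4
  step 10: row=4, L[4]='o', prepend. Next row=LF[4]=7
  step 11: row=7, L[7]='u', prepend. Next row=LF[7]=13
  step 12: row=13, L[13]='u', prepend. Next row=LF[13]=14
  step 13: row=14, L[14]='p', prepend. Next row=LF[14]=9
  step 14: row=9, L[9]='l', prepend. Next row=LF[9]=3
  step 15: row=3, L[3]='n', prepend. Next row=LF[3]=5
Reversed output: nlpuuomrsqooll$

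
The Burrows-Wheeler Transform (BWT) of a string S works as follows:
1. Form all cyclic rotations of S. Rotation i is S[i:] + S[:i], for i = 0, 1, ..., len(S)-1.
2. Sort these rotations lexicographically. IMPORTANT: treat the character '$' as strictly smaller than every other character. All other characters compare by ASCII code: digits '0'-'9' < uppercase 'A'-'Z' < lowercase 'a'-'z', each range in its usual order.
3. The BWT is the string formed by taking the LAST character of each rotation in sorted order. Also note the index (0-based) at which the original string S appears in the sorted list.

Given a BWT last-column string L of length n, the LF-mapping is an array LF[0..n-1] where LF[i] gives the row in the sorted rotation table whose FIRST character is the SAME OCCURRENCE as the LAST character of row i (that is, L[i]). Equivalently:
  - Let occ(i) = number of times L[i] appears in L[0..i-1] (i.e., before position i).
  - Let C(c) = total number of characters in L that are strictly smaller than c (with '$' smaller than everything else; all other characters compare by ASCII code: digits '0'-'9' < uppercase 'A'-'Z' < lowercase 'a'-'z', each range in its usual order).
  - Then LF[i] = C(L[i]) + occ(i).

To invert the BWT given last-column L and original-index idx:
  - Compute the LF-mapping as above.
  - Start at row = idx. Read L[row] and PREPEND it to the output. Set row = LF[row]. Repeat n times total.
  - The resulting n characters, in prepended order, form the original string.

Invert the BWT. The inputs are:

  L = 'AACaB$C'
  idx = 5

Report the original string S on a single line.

LF mapping: 1 2 4 6 3 0 5
Walk LF starting at row 5, prepending L[row]:
  step 1: row=5, L[5]='$', prepend. Next row=LF[5]=0
  step 2: row=0, L[0]='A', prepend. Next row=LF[0]=1
  step 3: row=1, L[1]='A', prepend. Next row=LF[1]=2
  step 4: row=2, L[2]='C', prepend. Next row=LF[2]=4
  step 5: row=4, L[4]='B', prepend. Next row=LF[4]=3
  step 6: row=3, L[3]='a', prepend. Next row=LF[3]=6
  step 7: row=6, L[6]='C', prepend. Next row=LF[6]=5
Reversed output: CaBCAA$

Answer: CaBCAA$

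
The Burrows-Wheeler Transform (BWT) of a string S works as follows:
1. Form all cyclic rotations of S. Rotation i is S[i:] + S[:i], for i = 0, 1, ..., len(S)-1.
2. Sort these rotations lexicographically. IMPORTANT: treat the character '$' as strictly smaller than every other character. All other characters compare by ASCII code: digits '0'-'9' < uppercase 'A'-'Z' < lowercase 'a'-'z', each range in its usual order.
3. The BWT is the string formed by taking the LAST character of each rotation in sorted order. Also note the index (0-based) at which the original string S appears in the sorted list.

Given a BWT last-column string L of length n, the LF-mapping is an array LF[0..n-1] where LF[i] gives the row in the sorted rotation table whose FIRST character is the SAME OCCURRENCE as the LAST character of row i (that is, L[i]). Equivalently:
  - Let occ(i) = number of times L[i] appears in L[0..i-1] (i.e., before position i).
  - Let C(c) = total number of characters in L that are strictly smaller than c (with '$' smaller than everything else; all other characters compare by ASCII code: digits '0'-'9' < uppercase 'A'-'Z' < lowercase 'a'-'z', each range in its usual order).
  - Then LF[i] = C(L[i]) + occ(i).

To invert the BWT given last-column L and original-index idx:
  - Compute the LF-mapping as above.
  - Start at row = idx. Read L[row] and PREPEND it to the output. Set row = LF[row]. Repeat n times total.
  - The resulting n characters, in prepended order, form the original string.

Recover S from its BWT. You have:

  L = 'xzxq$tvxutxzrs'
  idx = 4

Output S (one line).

LF mapping: 8 12 9 1 0 4 7 10 6 5 11 13 2 3
Walk LF starting at row 4, prepending L[row]:
  step 1: row=4, L[4]='$', prepend. Next row=LF[4]=0
  step 2: row=0, L[0]='x', prepend. Next row=LF[0]=8
  step 3: row=8, L[8]='u', prepend. Next row=LF[8]=6
  step 4: row=6, L[6]='v', prepend. Next row=LF[6]=7
  step 5: row=7, L[7]='x', prepend. Next row=LF[7]=10
  step 6: row=10, L[10]='x', prepend. Next row=LF[10]=11
  step 7: row=11, L[11]='z', prepend. Next row=LF[11]=13
  step 8: row=13, L[13]='s', prepend. Next row=LF[13]=3
  step 9: row=3, L[3]='q', prepend. Next row=LF[3]=1
  step 10: row=1, L[1]='z', prepend. Next row=LF[1]=12
  step 11: row=12, L[12]='r', prepend. Next row=LF[12]=2
  step 12: row=2, L[2]='x', prepend. Next row=LF[2]=9
  step 13: row=9, L[9]='t', prepend. Next row=LF[9]=5
  step 14: row=5, L[5]='t', prepend. Next row=LF[5]=4
Reversed output: ttxrzqszxxvux$

Answer: ttxrzqszxxvux$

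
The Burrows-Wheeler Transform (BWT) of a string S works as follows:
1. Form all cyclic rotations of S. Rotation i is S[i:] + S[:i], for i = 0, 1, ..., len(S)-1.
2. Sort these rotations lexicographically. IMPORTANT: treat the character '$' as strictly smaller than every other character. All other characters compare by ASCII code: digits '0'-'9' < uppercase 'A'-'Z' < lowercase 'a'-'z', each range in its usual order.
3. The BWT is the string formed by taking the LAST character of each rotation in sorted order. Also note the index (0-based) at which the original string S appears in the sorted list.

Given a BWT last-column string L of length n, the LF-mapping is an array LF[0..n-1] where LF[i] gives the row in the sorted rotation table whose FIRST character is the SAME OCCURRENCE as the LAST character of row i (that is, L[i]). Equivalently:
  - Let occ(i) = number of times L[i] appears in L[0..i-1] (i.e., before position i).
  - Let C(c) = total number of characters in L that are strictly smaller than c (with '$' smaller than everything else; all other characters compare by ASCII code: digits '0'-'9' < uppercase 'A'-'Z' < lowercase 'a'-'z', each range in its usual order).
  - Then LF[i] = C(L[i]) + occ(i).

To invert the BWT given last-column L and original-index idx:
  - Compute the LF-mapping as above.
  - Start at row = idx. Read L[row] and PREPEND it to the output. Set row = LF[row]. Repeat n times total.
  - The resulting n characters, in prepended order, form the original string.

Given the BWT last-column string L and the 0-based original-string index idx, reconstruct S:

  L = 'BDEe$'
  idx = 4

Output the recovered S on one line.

LF mapping: 1 2 3 4 0
Walk LF starting at row 4, prepending L[row]:
  step 1: row=4, L[4]='$', prepend. Next row=LF[4]=0
  step 2: row=0, L[0]='B', prepend. Next row=LF[0]=1
  step 3: row=1, L[1]='D', prepend. Next row=LF[1]=2
  step 4: row=2, L[2]='E', prepend. Next row=LF[2]=3
  step 5: row=3, L[3]='e', prepend. Next row=LF[3]=4
Reversed output: eEDB$

Answer: eEDB$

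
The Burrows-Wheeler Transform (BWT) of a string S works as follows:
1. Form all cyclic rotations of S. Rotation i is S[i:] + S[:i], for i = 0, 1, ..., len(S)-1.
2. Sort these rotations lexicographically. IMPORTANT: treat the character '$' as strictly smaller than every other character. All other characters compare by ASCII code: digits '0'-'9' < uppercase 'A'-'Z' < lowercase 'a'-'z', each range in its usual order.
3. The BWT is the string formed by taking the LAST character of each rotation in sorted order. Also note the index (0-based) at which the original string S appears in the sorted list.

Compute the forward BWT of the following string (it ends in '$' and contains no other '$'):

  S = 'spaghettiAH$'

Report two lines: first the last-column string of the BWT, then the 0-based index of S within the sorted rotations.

All 12 rotations (rotation i = S[i:]+S[:i]):
  rot[0] = spaghettiAH$
  rot[1] = paghettiAH$s
  rot[2] = aghettiAH$sp
  rot[3] = ghettiAH$spa
  rot[4] = hettiAH$spag
  rot[5] = ettiAH$spagh
  rot[6] = ttiAH$spaghe
  rot[7] = tiAH$spaghet
  rot[8] = iAH$spaghett
  rot[9] = AH$spaghetti
  rot[10] = H$spaghettiA
  rot[11] = $spaghettiAH
Sorted (with $ < everything):
  sorted[0] = $spaghettiAH  (last char: 'H')
  sorted[1] = AH$spaghetti  (last char: 'i')
  sorted[2] = H$spaghettiA  (last char: 'A')
  sorted[3] = aghettiAH$sp  (last char: 'p')
  sorted[4] = ettiAH$spagh  (last char: 'h')
  sorted[5] = ghettiAH$spa  (last char: 'a')
  sorted[6] = hettiAH$spag  (last char: 'g')
  sorted[7] = iAH$spaghett  (last char: 't')
  sorted[8] = paghettiAH$s  (last char: 's')
  sorted[9] = spaghettiAH$  (last char: '$')
  sorted[10] = tiAH$spaghet  (last char: 't')
  sorted[11] = ttiAH$spaghe  (last char: 'e')
Last column: HiAphagts$te
Original string S is at sorted index 9

Answer: HiAphagts$te
9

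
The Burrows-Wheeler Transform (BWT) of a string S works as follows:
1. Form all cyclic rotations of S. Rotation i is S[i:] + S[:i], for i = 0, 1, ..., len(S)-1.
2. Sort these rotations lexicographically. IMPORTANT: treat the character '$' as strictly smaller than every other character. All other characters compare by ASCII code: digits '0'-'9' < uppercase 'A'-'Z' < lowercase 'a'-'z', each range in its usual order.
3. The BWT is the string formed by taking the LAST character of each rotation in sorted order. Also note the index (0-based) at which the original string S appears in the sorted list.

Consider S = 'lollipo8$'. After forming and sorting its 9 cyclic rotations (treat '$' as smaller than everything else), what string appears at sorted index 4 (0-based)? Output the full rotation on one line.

Answer: llipo8$lo

Derivation:
All 9 rotations (rotation i = S[i:]+S[:i]):
  rot[0] = lollipo8$
  rot[1] = ollipo8$l
  rot[2] = llipo8$lo
  rot[3] = lipo8$lol
  rot[4] = ipo8$loll
  rot[5] = po8$lolli
  rot[6] = o8$lollip
  rot[7] = 8$lollipo
  rot[8] = $lollipo8
Sorted (with $ < everything):
  sorted[0] = $lollipo8
  sorted[1] = 8$lollipo
  sorted[2] = ipo8$loll
  sorted[3] = lipo8$lol
  sorted[4] = llipo8$lo
  sorted[5] = lollipo8$
  sorted[6] = o8$lollip
  sorted[7] = ollipo8$l
  sorted[8] = po8$lolli
sorted[4] = llipo8$lo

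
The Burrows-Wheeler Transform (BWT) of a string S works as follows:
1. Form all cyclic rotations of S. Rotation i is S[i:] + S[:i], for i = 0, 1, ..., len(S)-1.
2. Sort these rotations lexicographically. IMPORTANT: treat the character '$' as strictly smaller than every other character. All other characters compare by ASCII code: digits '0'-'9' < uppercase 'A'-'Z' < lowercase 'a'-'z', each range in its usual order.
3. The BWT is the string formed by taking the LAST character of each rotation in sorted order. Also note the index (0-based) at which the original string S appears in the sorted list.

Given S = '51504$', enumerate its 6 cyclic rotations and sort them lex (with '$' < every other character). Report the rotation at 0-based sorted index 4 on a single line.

All 6 rotations (rotation i = S[i:]+S[:i]):
  rot[0] = 51504$
  rot[1] = 1504$5
  rot[2] = 504$51
  rot[3] = 04$515
  rot[4] = 4$5150
  rot[5] = $51504
Sorted (with $ < everything):
  sorted[0] = $51504
  sorted[1] = 04$515
  sorted[2] = 1504$5
  sorted[3] = 4$5150
  sorted[4] = 504$51
  sorted[5] = 51504$
sorted[4] = 504$51

Answer: 504$51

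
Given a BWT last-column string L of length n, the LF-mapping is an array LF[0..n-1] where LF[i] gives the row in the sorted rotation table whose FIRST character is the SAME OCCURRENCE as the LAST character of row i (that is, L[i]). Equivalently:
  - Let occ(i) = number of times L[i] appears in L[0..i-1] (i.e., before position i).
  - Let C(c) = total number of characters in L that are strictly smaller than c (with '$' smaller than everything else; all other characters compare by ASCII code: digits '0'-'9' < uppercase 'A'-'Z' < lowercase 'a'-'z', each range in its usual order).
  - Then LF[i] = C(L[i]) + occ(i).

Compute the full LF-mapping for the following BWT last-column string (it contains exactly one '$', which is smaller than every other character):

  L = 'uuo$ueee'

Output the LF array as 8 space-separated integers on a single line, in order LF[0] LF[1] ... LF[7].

Char counts: '$':1, 'e':3, 'o':1, 'u':3
C (first-col start): C('$')=0, C('e')=1, C('o')=4, C('u')=5
L[0]='u': occ=0, LF[0]=C('u')+0=5+0=5
L[1]='u': occ=1, LF[1]=C('u')+1=5+1=6
L[2]='o': occ=0, LF[2]=C('o')+0=4+0=4
L[3]='$': occ=0, LF[3]=C('$')+0=0+0=0
L[4]='u': occ=2, LF[4]=C('u')+2=5+2=7
L[5]='e': occ=0, LF[5]=C('e')+0=1+0=1
L[6]='e': occ=1, LF[6]=C('e')+1=1+1=2
L[7]='e': occ=2, LF[7]=C('e')+2=1+2=3

Answer: 5 6 4 0 7 1 2 3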